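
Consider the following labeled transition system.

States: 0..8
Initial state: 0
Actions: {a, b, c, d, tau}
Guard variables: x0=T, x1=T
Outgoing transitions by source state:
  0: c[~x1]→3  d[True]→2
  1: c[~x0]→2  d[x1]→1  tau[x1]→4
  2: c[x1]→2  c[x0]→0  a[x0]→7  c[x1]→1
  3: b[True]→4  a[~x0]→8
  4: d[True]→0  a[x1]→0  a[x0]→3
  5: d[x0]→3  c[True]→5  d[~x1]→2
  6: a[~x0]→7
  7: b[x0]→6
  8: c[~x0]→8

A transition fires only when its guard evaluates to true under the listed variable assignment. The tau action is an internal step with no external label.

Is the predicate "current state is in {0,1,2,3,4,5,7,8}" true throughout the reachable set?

Safe = {0,1,2,3,4,5,7,8}
Reachable = {0,1,2,3,4,6,7}
  0: ✓
  1: ✓
  2: ✓
  3: ✓
  4: ✓
  6: outside
  7: ✓
counterexample path to 6: d·a·b

Answer: INVARIANT VIOLATED at state 6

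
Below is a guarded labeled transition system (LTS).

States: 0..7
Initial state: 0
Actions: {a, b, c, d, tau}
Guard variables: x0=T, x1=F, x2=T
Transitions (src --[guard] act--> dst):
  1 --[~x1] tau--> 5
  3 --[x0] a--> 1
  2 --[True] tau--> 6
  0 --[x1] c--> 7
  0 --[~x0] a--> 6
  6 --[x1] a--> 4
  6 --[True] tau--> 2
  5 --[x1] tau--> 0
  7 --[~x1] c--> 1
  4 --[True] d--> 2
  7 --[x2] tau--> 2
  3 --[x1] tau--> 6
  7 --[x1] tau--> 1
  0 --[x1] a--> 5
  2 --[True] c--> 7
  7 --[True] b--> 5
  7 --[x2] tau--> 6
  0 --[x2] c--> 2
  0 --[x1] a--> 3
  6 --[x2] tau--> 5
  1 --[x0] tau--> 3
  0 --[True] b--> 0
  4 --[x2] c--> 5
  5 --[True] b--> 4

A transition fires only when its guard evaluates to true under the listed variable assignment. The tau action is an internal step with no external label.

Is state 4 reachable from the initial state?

Guard filter leaves 16 enabled edge(s).
Layer 0: {0}
Layer 1: {2}  cumulative {0,2}
Layer 2: {6,7}  cumulative {0,2,6,7}
Layer 3: {1,5}  cumulative {0,1,2,5,6,7}
Layer 4: {3,4}  cumulative {0,1,2,3,4,5,6,7}
Reachable = {0,1,2,3,4,5,6,7}
witness 4: c·tau·tau·b

Answer: REACHABLE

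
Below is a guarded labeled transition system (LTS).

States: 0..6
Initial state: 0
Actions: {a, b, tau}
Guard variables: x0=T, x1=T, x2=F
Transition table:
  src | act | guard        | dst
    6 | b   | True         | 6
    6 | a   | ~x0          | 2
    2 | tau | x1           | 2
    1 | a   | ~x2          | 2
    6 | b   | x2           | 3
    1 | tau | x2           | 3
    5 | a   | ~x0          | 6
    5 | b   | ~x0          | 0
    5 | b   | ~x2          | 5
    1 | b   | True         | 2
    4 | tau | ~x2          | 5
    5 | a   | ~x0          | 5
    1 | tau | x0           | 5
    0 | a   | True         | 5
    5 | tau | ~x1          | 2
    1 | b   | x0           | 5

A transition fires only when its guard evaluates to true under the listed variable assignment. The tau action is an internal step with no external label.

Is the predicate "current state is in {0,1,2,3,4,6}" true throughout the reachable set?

Answer: INVARIANT VIOLATED at state 5

Analysis:
Inv-set: {0,1,2,3,4,6}
Reach set: {0,5}
  0: ok
  5: ✗ unsafe
reach 5 via a — violates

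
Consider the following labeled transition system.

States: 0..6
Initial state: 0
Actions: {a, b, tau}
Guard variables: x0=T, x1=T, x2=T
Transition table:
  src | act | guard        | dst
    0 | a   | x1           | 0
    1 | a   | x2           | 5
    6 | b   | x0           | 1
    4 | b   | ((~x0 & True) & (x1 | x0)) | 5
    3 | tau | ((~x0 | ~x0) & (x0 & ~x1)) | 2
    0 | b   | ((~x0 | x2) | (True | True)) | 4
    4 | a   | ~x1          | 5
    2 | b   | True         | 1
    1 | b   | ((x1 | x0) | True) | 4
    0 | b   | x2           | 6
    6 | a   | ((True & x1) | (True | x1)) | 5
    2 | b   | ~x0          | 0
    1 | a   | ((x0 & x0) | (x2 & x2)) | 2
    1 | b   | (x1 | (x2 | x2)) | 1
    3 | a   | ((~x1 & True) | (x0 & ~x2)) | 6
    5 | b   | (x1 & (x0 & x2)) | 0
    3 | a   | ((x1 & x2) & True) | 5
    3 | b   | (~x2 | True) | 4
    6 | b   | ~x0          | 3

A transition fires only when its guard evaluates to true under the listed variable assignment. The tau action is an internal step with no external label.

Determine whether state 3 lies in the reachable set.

Answer: UNREACHABLE

Analysis:
13 transition(s) survive guard evaluation.
Layer 0: {0}
Layer 1: {4,6}  now seen {0,4,6}
Layer 2: {1,5}  now seen {0,1,4,5,6}
Layer 3: {2}  now seen {0,1,2,4,5,6}
Reachable = {0,1,2,4,5,6}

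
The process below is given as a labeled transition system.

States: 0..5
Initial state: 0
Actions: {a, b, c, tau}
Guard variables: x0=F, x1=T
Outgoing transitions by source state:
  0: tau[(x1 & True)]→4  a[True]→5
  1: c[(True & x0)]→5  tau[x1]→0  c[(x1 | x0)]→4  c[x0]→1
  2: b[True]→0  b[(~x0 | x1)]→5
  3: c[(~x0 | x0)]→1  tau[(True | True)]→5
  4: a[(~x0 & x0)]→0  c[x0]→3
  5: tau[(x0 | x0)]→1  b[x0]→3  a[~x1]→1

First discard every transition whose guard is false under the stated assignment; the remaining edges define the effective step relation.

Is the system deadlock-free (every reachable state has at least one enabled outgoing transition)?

Reachable = {0,4,5}
  0: a→5  tau→4  [deg 2]
  4: ∅  [deadlock]
  5: ∅  [deadlock]
trace reaching 4: tau

Answer: DEADLOCK at state 4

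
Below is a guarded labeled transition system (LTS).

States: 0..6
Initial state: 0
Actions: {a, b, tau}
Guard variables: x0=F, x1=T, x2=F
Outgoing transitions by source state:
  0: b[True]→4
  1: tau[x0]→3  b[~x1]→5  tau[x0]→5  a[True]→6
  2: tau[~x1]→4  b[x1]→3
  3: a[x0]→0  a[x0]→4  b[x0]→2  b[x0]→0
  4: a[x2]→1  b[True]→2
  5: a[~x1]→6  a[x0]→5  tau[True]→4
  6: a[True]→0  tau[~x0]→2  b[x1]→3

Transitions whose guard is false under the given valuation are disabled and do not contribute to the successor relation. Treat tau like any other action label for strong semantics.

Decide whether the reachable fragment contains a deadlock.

Answer: DEADLOCK at state 3

Working:
Reachable = {0,2,3,4}
  0: b→4  [1 out]
  2: b→3  [1 out]
  3: ∅  [no exit]
  4: b→2  [1 out]
Path to 3: b·b·b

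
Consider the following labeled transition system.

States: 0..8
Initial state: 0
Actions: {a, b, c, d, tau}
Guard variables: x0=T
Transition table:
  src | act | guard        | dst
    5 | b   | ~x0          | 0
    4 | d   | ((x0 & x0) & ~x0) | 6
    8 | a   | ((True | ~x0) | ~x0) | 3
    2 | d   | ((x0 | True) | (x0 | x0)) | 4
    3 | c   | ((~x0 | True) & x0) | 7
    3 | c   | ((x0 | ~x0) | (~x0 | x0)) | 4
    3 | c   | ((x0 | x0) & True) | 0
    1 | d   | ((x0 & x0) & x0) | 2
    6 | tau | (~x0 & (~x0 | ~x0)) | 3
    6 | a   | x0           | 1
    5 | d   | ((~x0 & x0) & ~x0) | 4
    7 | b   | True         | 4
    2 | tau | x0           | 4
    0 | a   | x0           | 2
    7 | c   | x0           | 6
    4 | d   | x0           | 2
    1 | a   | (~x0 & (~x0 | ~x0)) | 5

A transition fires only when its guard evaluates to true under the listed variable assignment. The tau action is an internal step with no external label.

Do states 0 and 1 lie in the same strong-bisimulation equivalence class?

Answer: NOT BISIMILAR

Analysis:
Bisimulation quotient by refinement:
  π0 = {{0,1,2,3,4,5,6,7,8}}
  π1 = {{0,6,8},{1,4},{2},{3},{5},{7}}
  π2 = {{0},{1,4},{2},{3},{5},{6},{7},{8}}
Fixed point at round 3; 8 class(es).
class of 0: {0}; class of 1: {1,4}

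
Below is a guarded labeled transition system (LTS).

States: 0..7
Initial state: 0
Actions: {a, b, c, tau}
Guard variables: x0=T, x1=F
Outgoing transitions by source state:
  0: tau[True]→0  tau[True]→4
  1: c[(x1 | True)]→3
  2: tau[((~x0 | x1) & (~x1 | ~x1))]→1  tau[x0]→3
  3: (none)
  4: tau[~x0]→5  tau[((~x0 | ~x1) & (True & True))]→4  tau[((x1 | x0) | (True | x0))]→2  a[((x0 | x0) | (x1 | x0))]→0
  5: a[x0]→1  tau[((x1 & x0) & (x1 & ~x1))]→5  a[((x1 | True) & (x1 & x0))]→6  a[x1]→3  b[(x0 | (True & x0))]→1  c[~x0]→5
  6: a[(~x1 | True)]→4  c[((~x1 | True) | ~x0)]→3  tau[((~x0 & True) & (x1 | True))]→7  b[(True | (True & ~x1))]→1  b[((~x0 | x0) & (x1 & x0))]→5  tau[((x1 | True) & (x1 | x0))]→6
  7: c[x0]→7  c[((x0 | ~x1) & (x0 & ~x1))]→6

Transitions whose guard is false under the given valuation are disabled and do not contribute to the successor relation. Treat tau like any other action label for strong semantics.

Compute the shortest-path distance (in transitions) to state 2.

Answer: 2

Working:
BFS to 2:
  L0 = {0}
  L1 = {4}
  L2 = {2}
2 enters at depth 2; path tau·tau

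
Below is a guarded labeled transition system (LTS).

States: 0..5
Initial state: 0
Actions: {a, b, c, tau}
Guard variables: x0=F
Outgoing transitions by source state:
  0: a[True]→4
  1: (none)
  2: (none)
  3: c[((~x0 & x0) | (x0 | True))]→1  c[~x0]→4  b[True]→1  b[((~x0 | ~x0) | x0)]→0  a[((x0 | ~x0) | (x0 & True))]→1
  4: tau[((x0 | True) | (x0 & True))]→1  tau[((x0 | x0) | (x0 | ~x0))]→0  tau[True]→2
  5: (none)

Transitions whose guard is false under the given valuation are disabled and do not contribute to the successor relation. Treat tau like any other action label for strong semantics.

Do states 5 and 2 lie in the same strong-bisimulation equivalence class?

Answer: BISIMILAR

Trace:
Refine partition for ~:
  P[0] = {{0,1,2,3,4,5}}
  P[1] = {{0},{1,2,5},{3},{4}}
stable after 2 split(s): 4 block(s)
class of 5: {1,2,5}; class of 2: {1,2,5}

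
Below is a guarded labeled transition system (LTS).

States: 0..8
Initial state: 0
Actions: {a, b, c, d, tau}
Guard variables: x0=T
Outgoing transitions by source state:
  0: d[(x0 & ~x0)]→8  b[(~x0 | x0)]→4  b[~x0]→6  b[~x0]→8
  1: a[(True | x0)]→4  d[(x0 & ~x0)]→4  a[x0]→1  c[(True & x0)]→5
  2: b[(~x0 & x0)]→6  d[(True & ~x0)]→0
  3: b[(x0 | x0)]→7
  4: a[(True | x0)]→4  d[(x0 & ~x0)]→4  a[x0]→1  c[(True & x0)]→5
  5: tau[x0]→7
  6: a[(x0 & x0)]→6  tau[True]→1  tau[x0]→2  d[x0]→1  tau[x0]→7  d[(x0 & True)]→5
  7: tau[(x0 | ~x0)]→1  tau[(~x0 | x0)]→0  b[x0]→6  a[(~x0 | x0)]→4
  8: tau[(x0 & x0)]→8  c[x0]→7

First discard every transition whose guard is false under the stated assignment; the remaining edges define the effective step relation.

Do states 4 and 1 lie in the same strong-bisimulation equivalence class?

Answer: BISIMILAR

Analysis:
Compute ~ classes (split until stable):
  round 0: {{0,1,2,3,4,5,6,7,8}}
  round 1: {{0,3},{1,4},{2},{5},{6},{7},{8}}
  round 2: {{0},{1,4},{2},{3},{5},{6},{7},{8}}
stable after 3 split(s): 8 block(s)
[4]={1,4}  [1]={1,4}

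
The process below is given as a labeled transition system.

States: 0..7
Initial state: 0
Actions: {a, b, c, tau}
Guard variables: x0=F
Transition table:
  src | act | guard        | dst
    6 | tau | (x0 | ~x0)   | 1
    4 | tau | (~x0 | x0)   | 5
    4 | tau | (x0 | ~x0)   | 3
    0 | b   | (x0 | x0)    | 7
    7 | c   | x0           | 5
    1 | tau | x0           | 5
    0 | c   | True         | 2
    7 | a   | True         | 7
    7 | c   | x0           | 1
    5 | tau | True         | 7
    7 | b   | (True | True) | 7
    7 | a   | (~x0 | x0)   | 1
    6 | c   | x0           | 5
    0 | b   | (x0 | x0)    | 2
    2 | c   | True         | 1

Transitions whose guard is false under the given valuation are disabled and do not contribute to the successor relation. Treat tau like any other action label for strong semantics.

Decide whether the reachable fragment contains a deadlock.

Answer: DEADLOCK at state 1

Trace:
R = {0,1,2}
  0: c→2  [1 exit(s)]
  1: ∅  [no exit]
  2: c→1  [1 exit(s)]
Path to 1: c·c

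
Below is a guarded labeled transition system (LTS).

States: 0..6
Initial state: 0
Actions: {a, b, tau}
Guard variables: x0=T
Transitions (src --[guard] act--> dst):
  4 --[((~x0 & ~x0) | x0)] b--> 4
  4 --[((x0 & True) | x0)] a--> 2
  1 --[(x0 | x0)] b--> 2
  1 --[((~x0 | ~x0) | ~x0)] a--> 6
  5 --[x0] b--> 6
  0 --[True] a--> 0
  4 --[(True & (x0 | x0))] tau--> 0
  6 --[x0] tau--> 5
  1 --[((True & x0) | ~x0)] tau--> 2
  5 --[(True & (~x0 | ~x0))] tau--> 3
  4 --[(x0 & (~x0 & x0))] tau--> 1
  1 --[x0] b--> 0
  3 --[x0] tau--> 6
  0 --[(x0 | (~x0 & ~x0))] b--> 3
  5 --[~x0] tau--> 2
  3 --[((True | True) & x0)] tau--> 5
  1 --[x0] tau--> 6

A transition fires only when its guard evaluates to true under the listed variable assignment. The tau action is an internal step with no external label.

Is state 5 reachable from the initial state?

Answer: REACHABLE

Analysis:
13 transition(s) survive guard evaluation.
Layer 0: {0}
Layer 1: {3}  now seen {0,3}
Layer 2: {5,6}  now seen {0,3,5,6}
Reachable = {0,3,5,6}
witness 5: b·tau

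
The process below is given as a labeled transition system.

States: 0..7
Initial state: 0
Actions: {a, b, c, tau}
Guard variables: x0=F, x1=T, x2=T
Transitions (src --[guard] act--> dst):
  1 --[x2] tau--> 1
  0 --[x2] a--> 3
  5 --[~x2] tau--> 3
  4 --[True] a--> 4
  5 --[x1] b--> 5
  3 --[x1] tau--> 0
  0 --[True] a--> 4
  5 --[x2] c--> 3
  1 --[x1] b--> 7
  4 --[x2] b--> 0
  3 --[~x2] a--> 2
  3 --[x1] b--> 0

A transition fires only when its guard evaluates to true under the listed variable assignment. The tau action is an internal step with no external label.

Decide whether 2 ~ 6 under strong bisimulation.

Compute ~ classes (split until stable):
  π0 = {{0,1,2,3,4,5,6,7}}
  π1 = {{0},{1,3},{2,6,7},{4},{5}}
  π2 = {{0},{1},{2,6,7},{3},{4},{5}}
Fixed point at round 3; 6 class(es).
2∈{2,6,7}, 6∈{2,6,7}

Answer: BISIMILAR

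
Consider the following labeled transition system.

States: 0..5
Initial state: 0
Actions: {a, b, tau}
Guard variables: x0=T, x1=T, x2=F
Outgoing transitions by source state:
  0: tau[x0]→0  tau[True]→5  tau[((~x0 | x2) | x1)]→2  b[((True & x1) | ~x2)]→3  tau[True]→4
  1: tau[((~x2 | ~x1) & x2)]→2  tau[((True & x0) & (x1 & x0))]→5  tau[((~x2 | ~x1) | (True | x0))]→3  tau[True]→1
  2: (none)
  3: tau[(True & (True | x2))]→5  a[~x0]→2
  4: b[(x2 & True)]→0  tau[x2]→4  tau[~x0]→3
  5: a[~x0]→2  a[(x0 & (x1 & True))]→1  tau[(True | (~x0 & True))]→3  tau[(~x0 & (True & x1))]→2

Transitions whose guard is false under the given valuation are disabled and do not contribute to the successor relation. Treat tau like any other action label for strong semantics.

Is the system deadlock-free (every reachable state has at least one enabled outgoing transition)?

Answer: DEADLOCK at state 2

Analysis:
Reach set: {0,1,2,3,4,5}
  0: b→3  tau→0  tau→2  tau→4  tau→5  [deg 5]
  1: tau→1  tau→3  tau→5  [deg 3]
  2: ∅  [no exit]
  3: tau→5  [deg 1]
  4: ∅  [no exit]
  5: a→1  tau→3  [deg 2]
witness 2: tau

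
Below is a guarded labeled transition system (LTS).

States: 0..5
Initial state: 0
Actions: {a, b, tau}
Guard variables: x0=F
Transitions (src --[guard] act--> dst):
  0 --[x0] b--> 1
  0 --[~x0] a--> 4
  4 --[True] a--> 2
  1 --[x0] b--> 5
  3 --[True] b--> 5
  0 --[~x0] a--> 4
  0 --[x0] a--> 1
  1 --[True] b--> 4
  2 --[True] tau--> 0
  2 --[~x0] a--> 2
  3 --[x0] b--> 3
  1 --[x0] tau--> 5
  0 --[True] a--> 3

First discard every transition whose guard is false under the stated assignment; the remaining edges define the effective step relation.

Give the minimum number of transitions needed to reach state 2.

Answer: 2

Working:
BFS to 2:
  depth 0: {0}
  depth 1: {3,4}
  depth 2: {2,5}
depth(2)=2, e.g. a·a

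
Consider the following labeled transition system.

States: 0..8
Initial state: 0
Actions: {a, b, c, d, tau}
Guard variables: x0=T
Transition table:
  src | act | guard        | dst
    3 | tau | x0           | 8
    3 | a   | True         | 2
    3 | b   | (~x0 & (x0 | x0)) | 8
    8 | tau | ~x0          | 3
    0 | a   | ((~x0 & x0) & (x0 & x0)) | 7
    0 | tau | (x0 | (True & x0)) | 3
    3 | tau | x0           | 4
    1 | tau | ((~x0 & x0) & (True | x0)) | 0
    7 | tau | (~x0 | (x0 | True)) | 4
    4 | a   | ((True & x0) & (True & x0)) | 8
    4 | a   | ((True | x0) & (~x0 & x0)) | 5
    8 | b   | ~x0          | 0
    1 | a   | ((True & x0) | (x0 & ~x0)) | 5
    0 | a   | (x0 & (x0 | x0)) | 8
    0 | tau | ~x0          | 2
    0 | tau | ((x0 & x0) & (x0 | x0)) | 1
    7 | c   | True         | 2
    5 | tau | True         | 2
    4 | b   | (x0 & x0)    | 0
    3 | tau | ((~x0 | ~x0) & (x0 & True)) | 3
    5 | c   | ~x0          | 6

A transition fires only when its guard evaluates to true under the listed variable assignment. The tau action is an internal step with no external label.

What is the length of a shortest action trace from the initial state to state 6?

Layered search for 6:
  Layer 0: {0}
  Layer 1: {1,3,8}
  Layer 2: {2,4,5}
6 never appears.

Answer: UNREACHABLE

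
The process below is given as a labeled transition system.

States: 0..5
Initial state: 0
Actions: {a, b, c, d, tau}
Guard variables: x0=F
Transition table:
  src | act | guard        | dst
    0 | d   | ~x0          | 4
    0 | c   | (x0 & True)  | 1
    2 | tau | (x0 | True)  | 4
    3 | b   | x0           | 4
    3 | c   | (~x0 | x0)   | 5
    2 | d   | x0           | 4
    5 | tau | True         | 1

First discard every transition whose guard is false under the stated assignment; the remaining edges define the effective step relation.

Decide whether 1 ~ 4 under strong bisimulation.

Bisimulation quotient by refinement:
  round 0: {{0,1,2,3,4,5}}
  round 1: {{0},{1,4},{2,5},{3}}
Fixed point at round 2; 4 class(es).
[1]={1,4}  [4]={1,4}

Answer: BISIMILAR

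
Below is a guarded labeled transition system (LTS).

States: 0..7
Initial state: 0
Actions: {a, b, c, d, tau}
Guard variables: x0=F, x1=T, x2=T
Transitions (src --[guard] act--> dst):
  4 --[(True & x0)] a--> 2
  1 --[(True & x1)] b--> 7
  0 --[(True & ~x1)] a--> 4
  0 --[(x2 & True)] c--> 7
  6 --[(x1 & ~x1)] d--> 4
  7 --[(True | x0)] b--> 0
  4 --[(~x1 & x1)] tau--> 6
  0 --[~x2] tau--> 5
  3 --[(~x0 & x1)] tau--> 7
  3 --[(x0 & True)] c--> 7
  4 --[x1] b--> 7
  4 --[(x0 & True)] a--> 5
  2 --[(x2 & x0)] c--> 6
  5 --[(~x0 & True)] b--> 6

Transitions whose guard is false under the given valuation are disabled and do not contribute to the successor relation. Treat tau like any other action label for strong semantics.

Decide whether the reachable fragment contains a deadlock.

Answer: DEADLOCK-FREE

Analysis:
R = {0,7}
  0: c→7  [deg 1]
  7: b→0  [deg 1]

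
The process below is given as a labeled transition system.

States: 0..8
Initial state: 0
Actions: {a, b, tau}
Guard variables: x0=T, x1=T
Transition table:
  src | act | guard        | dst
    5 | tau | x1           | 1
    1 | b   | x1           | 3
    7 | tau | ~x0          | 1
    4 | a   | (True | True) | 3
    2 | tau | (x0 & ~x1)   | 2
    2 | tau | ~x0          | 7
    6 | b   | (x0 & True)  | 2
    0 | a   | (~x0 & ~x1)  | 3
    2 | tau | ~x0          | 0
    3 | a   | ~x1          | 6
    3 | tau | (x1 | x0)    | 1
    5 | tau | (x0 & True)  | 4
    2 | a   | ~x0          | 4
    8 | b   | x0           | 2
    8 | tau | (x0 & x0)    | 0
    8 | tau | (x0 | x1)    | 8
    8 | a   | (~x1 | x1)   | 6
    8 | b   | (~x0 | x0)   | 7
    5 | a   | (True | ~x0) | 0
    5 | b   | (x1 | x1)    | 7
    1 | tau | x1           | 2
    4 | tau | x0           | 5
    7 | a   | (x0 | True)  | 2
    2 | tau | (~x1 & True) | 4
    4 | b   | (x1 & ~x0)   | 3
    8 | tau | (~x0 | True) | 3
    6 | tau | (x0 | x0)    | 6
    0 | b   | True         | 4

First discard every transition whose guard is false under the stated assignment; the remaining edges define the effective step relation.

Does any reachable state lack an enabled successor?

Reach set: {0,1,2,3,4,5,7}
  0: b→4  [1 out]
  1: b→3  tau→2  [2 out]
  2: ∅  [STUCK]
  3: tau→1  [1 out]
  4: a→3  tau→5  [2 out]
  5: a→0  b→7  tau→1  tau→4  [4 out]
  7: a→2  [1 out]
witness 2: b·a·tau·tau

Answer: DEADLOCK at state 2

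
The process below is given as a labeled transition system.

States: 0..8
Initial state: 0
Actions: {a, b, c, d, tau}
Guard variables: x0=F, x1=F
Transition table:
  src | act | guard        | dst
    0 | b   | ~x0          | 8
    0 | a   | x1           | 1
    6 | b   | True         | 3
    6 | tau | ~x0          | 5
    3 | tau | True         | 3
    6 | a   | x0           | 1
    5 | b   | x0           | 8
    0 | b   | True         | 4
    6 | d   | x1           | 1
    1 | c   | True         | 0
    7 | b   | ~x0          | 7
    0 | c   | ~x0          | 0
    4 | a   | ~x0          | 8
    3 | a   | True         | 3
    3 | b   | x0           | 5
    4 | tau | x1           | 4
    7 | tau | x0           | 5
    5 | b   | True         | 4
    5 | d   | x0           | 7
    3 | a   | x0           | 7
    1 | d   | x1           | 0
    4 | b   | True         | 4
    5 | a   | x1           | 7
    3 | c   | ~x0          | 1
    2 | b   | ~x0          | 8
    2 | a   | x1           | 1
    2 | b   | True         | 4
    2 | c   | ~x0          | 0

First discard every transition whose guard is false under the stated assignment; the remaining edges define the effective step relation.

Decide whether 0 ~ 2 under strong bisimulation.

Answer: BISIMILAR

Analysis:
Compute ~ classes (split until stable):
  round 0: {{0,1,2,3,4,5,6,7,8}}
  round 1: {{0,2},{1},{3},{4},{5,7},{6},{8}}
  round 2: {{0,2},{1},{3},{4},{5},{6},{7},{8}}
8 equivalence class(es) (converged in 3)
[0]={0,2}  [2]={0,2}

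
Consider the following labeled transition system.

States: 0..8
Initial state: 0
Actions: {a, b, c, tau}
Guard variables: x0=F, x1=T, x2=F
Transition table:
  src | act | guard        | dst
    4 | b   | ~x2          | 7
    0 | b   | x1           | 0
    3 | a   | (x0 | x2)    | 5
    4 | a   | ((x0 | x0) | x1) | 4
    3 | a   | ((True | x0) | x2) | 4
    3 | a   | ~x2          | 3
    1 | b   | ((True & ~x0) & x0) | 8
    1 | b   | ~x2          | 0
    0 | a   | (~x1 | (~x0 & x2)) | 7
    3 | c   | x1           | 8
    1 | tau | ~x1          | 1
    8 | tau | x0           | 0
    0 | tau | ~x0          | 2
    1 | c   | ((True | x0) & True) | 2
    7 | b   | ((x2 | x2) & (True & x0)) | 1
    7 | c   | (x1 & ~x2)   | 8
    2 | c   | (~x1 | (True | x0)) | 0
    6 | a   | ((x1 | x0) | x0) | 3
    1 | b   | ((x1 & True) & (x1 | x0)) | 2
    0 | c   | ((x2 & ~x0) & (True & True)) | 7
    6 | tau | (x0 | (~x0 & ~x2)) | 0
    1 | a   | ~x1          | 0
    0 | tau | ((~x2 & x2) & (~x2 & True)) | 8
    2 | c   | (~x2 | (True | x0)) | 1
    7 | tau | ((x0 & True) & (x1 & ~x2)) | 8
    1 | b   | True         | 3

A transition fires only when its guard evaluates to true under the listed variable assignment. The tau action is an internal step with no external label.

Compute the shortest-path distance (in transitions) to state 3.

Breadth-first toward 3:
  Layer 0: {0}
  Layer 1: {2}
  Layer 2: {1}
  Layer 3: {3}
first hit 3 at d=3 via tau·c·b

Answer: 3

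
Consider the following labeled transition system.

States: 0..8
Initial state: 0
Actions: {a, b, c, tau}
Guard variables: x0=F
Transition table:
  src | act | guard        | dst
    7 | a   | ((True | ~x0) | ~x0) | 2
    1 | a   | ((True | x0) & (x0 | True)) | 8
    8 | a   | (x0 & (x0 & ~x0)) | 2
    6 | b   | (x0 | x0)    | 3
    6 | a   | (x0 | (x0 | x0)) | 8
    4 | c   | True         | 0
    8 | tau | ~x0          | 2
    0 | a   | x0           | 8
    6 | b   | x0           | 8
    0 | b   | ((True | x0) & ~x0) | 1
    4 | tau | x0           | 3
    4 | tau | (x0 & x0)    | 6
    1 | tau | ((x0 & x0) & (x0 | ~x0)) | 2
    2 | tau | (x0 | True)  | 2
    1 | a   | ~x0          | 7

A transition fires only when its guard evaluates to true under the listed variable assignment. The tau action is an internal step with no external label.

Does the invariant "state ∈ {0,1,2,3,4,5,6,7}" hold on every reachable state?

Allowed set {0,1,2,3,4,5,6,7}
Reach set: {0,1,2,7,8}
  0: ✓
  1: ✓
  2: ✓
  7: ✓
  8: ✗ unsafe
witness against invariant: b·a → 8

Answer: INVARIANT VIOLATED at state 8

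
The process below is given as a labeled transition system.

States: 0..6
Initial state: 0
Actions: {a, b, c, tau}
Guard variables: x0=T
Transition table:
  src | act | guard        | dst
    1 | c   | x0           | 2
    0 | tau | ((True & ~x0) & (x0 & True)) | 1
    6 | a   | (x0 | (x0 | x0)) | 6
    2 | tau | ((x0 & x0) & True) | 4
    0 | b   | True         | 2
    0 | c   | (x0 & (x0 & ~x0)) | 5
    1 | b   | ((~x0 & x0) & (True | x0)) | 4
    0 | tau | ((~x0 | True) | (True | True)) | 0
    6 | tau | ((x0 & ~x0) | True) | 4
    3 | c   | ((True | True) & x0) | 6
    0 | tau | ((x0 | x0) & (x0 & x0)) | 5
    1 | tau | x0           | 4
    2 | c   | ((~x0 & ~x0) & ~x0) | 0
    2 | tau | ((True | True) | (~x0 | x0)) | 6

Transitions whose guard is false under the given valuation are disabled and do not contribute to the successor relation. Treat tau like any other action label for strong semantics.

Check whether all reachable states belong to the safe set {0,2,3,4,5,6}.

Answer: INVARIANT HOLDS

Working:
Allowed set {0,2,3,4,5,6}
R = {0,2,4,5,6}
  0: ok
  2: ok
  4: ok
  5: ok
  6: ok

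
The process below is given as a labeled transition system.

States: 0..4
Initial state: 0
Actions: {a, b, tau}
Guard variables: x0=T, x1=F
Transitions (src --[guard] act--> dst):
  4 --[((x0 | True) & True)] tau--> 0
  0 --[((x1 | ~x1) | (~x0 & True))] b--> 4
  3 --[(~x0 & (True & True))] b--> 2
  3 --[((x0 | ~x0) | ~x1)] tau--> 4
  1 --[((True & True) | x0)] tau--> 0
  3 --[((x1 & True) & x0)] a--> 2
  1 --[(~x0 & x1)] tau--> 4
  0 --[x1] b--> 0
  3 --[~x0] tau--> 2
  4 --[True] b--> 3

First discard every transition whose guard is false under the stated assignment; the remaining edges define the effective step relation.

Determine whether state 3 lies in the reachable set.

Answer: REACHABLE

Analysis:
5 transition(s) survive guard evaluation.
depth 0: {0}
depth 1: {4}  cumulative {0,4}
depth 2: {3}  cumulative {0,3,4}
Reachable = {0,3,4}
Path to 3: b·b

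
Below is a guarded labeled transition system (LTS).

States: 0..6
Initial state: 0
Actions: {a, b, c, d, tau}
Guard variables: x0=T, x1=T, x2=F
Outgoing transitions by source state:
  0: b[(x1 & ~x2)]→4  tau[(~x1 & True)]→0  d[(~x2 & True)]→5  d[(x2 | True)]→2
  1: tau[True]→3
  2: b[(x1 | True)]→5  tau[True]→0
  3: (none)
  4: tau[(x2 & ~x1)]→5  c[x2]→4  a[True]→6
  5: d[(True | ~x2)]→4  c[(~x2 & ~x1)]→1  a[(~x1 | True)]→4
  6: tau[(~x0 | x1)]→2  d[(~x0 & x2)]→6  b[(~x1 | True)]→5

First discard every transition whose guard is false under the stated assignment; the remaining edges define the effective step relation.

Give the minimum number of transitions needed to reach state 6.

BFS to 6:
  depth 0: {0}
  depth 1: {2,4,5}
  depth 2: {6}
first hit 6 at d=2 via b·a

Answer: 2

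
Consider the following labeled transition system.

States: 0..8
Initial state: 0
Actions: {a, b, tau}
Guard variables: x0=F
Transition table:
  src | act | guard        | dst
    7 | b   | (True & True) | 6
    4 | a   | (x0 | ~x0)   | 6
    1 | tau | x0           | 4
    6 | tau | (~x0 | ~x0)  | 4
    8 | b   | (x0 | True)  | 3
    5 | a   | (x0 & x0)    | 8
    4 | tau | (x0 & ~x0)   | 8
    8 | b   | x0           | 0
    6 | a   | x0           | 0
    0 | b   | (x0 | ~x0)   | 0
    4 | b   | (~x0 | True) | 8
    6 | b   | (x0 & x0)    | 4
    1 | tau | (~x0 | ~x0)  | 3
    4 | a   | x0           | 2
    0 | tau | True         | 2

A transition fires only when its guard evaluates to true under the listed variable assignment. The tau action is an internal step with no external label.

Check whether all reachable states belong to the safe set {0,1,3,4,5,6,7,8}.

Answer: INVARIANT VIOLATED at state 2

Analysis:
Allowed set {0,1,3,4,5,6,7,8}
Reachable = {0,2}
  0: ok
  2: outside
counterexample path to 2: tau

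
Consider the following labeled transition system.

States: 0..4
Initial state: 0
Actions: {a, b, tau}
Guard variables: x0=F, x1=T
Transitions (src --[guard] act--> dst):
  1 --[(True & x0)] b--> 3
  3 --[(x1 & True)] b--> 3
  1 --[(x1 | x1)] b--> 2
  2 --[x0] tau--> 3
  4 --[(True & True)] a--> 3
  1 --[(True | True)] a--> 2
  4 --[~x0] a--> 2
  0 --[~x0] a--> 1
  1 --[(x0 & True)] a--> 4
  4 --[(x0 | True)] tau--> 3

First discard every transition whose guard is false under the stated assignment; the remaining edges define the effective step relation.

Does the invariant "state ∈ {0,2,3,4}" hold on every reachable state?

Safe = {0,2,3,4}
Reach set: {0,1,2}
  0: ✓
  1: VIOLATES
  2: ✓
counterexample path to 1: a

Answer: INVARIANT VIOLATED at state 1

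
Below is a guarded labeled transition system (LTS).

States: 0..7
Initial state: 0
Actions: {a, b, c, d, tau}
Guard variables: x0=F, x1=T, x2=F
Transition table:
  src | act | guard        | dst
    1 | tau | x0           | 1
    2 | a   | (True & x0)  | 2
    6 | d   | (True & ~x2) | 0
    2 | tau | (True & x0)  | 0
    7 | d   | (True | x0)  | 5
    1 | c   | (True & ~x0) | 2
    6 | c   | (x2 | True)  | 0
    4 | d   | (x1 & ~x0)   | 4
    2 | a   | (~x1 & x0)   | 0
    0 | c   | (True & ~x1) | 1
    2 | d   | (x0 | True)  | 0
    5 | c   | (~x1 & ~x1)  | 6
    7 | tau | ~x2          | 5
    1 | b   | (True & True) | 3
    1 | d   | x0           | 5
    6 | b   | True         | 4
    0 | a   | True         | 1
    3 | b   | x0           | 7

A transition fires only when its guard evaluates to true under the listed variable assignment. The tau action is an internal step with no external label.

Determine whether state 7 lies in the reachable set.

Answer: UNREACHABLE

Analysis:
After dropping false guards: 10 live edges.
Layer 0: {0}
Layer 1: {1}  total {0,1}
Layer 2: {2,3}  total {0,1,2,3}
Reachable = {0,1,2,3}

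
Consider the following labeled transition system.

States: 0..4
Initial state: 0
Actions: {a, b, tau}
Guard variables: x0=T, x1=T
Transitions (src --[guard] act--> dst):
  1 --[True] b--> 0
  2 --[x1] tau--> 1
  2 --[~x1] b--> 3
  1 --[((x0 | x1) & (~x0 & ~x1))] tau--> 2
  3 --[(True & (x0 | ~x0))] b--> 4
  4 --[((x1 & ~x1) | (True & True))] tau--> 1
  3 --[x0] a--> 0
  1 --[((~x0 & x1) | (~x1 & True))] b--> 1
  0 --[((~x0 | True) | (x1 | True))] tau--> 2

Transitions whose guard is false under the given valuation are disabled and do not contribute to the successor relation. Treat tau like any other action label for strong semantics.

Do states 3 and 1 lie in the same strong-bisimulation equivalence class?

Answer: NOT BISIMILAR

Trace:
Refine partition for ~:
  round 0: {{0,1,2,3,4}}
  round 1: {{0,2,4},{1},{3}}
  round 2: {{0},{1},{2,4},{3}}
Fixed point at round 3; 4 class(es).
3∈{3}, 1∈{1}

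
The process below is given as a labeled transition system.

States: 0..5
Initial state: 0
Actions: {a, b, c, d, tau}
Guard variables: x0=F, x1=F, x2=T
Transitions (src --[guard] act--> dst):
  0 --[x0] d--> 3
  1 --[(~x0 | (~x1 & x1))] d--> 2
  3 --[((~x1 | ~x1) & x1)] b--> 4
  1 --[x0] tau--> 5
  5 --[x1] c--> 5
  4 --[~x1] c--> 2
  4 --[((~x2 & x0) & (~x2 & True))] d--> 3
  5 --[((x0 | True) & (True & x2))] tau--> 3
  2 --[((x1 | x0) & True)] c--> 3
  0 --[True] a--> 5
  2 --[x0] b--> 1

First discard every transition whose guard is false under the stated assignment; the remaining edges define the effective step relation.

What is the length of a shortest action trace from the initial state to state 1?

Layered search for 1:
  L0 = {0}
  L1 = {5}
  L2 = {3}
1 never appears.

Answer: UNREACHABLE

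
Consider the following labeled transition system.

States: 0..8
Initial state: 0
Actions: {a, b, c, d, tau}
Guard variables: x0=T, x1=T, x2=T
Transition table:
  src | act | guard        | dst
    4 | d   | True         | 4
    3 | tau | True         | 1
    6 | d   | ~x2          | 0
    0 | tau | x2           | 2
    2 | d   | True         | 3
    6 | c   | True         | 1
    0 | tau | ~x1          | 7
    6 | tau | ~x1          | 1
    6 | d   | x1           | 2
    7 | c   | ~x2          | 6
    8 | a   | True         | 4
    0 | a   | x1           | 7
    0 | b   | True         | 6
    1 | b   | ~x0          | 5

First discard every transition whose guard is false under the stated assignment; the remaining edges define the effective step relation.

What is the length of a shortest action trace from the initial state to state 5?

BFS to 5:
  depth 0: {0}
  depth 1: {2,6,7}
  depth 2: {1,3}
5 never appears.

Answer: UNREACHABLE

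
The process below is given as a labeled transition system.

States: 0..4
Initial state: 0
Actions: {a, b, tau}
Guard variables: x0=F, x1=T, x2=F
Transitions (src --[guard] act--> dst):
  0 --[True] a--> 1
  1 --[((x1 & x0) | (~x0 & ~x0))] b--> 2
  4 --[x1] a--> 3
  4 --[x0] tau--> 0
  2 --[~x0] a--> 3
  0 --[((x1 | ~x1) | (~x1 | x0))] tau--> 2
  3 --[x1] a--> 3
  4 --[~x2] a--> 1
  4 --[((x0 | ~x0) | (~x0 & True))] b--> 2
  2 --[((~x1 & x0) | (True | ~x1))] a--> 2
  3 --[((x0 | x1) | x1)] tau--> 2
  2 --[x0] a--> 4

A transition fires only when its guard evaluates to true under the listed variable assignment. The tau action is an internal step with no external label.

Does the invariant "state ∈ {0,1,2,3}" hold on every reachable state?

Answer: INVARIANT HOLDS

Trace:
Inv-set: {0,1,2,3}
R = {0,1,2,3}
  0: ✓
  1: ✓
  2: ✓
  3: ✓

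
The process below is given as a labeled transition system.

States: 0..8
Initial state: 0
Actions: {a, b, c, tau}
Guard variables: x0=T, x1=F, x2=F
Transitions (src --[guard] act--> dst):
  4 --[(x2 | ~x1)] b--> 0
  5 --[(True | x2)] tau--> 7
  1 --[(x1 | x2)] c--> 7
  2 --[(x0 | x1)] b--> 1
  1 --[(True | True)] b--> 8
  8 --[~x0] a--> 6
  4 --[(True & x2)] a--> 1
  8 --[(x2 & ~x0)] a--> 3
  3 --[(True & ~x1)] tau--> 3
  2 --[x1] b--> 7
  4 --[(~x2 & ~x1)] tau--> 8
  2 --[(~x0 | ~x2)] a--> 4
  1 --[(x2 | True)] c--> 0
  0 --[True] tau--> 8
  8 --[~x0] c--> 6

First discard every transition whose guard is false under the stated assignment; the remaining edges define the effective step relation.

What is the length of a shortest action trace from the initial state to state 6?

Answer: UNREACHABLE

Trace:
Breadth-first toward 6:
  L0 = {0}
  L1 = {8}
6 never appears.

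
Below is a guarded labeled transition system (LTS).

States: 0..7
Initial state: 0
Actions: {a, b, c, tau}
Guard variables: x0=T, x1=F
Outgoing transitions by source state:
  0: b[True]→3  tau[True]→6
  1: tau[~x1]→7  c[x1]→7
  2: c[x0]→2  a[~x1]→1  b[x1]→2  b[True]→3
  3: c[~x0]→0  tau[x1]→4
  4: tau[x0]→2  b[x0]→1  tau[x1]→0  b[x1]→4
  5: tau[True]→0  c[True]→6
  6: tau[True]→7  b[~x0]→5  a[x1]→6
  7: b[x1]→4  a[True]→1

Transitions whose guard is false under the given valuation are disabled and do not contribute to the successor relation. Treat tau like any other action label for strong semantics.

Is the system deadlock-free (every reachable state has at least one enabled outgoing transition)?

Answer: DEADLOCK at state 3

Working:
Reach set: {0,1,3,6,7}
  0: b→3  tau→6  [deg 2]
  1: tau→7  [deg 1]
  3: ∅  [deadlock]
  6: tau→7  [deg 1]
  7: a→1  [deg 1]
Path to 3: b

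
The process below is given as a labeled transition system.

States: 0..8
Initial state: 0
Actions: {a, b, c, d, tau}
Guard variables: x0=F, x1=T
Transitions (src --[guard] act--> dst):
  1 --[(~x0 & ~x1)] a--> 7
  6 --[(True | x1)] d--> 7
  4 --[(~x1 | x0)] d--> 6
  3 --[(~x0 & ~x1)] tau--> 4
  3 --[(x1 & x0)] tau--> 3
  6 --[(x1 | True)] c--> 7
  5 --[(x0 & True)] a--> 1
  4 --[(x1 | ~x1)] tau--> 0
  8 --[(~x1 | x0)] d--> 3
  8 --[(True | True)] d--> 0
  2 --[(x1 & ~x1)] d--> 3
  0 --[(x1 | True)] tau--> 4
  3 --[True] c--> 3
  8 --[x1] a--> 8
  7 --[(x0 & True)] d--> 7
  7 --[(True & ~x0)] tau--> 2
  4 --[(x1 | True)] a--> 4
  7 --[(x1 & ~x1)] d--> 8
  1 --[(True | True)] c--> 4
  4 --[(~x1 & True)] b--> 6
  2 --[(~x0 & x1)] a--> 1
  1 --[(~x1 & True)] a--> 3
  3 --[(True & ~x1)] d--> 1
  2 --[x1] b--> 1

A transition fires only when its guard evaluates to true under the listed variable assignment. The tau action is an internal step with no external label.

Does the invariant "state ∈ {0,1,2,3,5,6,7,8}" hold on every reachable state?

Answer: INVARIANT VIOLATED at state 4

Working:
Inv-set: {0,1,2,3,5,6,7,8}
Reach set: {0,4}
  0: ✓
  4: VIOLATES
counterexample path to 4: tau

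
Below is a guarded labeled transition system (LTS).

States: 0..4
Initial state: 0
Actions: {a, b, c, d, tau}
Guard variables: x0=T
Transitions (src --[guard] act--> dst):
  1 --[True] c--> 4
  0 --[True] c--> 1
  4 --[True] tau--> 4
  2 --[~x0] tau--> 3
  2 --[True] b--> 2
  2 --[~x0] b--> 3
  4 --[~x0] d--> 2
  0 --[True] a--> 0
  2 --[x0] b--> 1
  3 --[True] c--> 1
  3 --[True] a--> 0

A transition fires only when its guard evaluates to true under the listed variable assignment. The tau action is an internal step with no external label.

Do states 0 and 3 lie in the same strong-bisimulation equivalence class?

Bisimulation quotient by refinement:
  P[0] = {{0,1,2,3,4}}
  P[1] = {{0,3},{1},{2},{4}}
Fixed point at round 2; 4 class(es).
0∈{0,3}, 3∈{0,3}

Answer: BISIMILAR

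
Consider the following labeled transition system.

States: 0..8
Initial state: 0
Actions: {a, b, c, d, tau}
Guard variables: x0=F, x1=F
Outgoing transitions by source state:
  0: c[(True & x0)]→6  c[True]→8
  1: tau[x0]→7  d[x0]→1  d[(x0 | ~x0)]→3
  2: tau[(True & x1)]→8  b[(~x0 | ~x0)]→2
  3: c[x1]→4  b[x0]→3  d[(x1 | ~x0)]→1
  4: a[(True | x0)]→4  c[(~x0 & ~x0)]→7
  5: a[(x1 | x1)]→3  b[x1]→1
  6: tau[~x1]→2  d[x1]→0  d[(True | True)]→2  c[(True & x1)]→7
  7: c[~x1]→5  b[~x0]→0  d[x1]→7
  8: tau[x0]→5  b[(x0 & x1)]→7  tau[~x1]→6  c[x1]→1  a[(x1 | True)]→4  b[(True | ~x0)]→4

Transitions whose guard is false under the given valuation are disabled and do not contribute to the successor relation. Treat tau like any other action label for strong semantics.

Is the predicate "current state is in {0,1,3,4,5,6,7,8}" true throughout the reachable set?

Answer: INVARIANT VIOLATED at state 2

Analysis:
Inv-set: {0,1,3,4,5,6,7,8}
R = {0,2,4,5,6,7,8}
  0: safe
  2: VIOLATES
  4: safe
  5: safe
  6: safe
  7: safe
  8: safe
reach 2 via c·tau·tau — violates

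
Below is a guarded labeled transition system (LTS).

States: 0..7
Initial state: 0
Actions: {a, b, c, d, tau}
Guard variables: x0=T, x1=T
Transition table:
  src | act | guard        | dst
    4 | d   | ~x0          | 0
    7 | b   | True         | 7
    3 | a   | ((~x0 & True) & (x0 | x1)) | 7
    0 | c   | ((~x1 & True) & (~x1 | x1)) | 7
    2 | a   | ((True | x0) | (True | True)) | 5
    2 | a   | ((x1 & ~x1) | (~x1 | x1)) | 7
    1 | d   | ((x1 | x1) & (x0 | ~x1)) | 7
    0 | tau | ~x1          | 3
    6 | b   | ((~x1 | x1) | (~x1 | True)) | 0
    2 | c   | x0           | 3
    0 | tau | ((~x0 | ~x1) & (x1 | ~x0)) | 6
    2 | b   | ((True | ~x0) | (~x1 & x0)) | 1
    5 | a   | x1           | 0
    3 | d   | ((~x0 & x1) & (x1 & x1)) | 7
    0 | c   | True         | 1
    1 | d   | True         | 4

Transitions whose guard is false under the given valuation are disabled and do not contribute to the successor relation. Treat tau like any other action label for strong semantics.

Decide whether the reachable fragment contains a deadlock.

Answer: DEADLOCK at state 4

Working:
R = {0,1,4,7}
  0: c→1  [1 out]
  1: d→4  d→7  [2 out]
  4: ∅  [STUCK]
  7: b→7  [1 out]
witness 4: c·d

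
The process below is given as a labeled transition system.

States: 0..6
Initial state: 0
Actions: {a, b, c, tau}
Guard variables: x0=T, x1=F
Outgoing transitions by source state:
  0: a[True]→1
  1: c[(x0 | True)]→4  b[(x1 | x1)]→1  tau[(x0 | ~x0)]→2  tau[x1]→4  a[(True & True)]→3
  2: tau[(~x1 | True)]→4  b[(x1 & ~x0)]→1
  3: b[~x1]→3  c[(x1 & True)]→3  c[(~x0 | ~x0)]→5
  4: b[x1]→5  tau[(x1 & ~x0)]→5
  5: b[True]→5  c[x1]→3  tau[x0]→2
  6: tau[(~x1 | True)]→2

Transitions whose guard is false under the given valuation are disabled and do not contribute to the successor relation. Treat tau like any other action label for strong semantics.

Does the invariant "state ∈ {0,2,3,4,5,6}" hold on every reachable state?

Answer: INVARIANT VIOLATED at state 1

Working:
Inv-set: {0,2,3,4,5,6}
Reach set: {0,1,2,3,4}
  0: ok
  1: ✗ unsafe
  2: ok
  3: ok
  4: ok
reach 1 via a — violates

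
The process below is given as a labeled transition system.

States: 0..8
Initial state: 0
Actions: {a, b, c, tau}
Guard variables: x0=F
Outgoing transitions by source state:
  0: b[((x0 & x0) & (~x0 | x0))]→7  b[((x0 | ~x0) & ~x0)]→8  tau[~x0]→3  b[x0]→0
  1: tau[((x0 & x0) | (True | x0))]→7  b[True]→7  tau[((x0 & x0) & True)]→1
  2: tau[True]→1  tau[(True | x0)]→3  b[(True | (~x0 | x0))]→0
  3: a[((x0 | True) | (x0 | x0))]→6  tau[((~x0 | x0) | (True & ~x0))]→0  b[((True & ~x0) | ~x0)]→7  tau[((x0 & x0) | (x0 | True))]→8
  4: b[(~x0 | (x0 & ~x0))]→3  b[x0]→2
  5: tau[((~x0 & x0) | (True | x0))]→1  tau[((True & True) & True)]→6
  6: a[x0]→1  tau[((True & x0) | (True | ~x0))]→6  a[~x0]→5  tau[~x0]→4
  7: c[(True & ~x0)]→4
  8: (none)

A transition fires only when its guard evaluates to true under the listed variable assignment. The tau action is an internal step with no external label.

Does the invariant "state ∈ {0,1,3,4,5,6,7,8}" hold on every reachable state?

Allowed set {0,1,3,4,5,6,7,8}
Reach set: {0,1,3,4,5,6,7,8}
  0: ✓
  1: ✓
  3: ✓
  4: ✓
  5: ✓
  6: ✓
  7: ✓
  8: ✓

Answer: INVARIANT HOLDS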